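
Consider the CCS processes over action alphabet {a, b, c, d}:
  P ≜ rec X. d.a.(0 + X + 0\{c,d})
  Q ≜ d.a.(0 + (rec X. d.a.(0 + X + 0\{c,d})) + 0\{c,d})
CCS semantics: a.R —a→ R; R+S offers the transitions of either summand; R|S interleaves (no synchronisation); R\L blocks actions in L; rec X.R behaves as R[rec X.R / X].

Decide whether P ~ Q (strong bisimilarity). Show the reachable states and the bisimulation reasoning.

P ~ Q

P's transition system — 3 states:
  p0 = rec X. d.a.(0 + X + 0\{c,d}) :: ··d··> p1
  p1 = a.(0 + (rec X. d.a.(0 + X + 0\{c,d})) + 0\{c,d}) :: ··a··> p2
  p2 = 0 + (rec X. d.a.(0 + X + 0\{c,d})) + 0\{c,d} :: ··d··> p1
Q's transition system — 3 states:
  q0 = d.a.(0 + (rec X. d.a.(0 + X + 0\{c,d})) + 0\{c,d}) :: ··d··> q1
  q1 = a.(0 + (rec X. d.a.(0 + X + 0\{c,d})) + 0\{c,d}) :: ··a··> q2
  q2 = 0 + (rec X. d.a.(0 + X + 0\{c,d})) + 0\{c,d} :: ··d··> q1
Bisimilarity quotient blocks:
  B0 = {p0, p2, q0, q2}
  B1 = {p1, q1}
p0 ∈ B0, q0 ∈ B0 → same block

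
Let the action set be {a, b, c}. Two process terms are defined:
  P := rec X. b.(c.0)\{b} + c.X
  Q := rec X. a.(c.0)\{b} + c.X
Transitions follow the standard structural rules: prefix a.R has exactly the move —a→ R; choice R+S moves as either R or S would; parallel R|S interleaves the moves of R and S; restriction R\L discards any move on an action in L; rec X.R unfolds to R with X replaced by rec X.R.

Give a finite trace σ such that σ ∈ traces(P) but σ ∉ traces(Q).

Reachable graph of P (3 states):
  s0 = rec X. b.(c.0)\{b} + c.X → -b-> s1, -c-> s0
  s1 = (c.0)\{b} → -c-> s2
  s2 = 0\{b} → ·
Reachable graph of Q (3 states):
  t0 = rec X. a.(c.0)\{b} + c.X → -a-> t1, -c-> t0
  t1 = (c.0)\{b} → -c-> t2
  t2 = 0\{b} → ·
Run σ = ⟨b⟩ on P: start {s0}
  after b @ step 1: {s1}
  — P admits the full trace.
Run σ = ⟨b⟩ on Q: start {t0}
  after b @ step 1: ∅  — Q cannot continue

b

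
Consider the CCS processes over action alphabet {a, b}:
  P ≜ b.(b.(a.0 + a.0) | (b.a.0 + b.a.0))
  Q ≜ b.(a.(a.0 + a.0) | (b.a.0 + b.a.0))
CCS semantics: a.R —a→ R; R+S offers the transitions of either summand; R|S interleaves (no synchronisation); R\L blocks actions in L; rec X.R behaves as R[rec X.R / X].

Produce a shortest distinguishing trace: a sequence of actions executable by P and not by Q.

LTS(P): 10 reachable states
  p0 = b.(b.(a.0 + a.0) | (b.a.0 + b.a.0)) has moves -b-> p1
  p1 = b.(a.0 + a.0) | (b.a.0 + b.a.0) has moves -b-> p2, -b-> p3
  p2 = (a.0 + a.0) | (b.a.0 + b.a.0) has moves -a-> p4, -b-> p5
  p3 = b.(a.0 + a.0) | a.0 has moves -a-> p6, -b-> p5
  p4 = 0 | (b.a.0 + b.a.0) has moves -b-> p7
  p5 = (a.0 + a.0) | a.0 has moves -a-> p7, -a-> p8
  p6 = b.(a.0 + a.0) | 0 has moves -b-> p8
  p7 = 0 | a.0 has moves -a-> p9
  p8 = (a.0 + a.0) | 0 has moves -a-> p9
  p9 = 0 | 0 has moves stopped
LTS(Q): 10 reachable states
  q0 = b.(a.(a.0 + a.0) | (b.a.0 + b.a.0)) has moves -b-> q1
  q1 = a.(a.0 + a.0) | (b.a.0 + b.a.0) has moves -a-> q2, -b-> q3
  q2 = (a.0 + a.0) | (b.a.0 + b.a.0) has moves -a-> q4, -b-> q5
  q3 = a.(a.0 + a.0) | a.0 has moves -a-> q5, -a-> q6
  q4 = 0 | (b.a.0 + b.a.0) has moves -b-> q7
  q5 = (a.0 + a.0) | a.0 has moves -a-> q7, -a-> q8
  q6 = a.(a.0 + a.0) | 0 has moves -a-> q8
  q7 = 0 | a.0 has moves -a-> q9
  q8 = (a.0 + a.0) | 0 has moves -a-> q9
  q9 = 0 | 0 has moves stopped
Trace ⟨bbb⟩ through P, begin at {p0}:
  step 1 (b): {p1}
  step 2 (b): {p2, p3}
  step 3 (b): {p5}
  ✓ P
Trace ⟨bbb⟩ through Q, begin at {q0}:
  step 1 (b): {q1}
  step 2 (b): {q3}
  step 3 (b): ∅  — Q cannot continue

bbb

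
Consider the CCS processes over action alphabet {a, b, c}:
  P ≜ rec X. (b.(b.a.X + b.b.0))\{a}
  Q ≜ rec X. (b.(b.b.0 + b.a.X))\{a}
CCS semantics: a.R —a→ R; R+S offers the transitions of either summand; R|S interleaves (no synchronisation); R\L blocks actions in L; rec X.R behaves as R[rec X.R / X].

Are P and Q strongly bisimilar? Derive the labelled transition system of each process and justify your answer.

bisimilar

LTS(P): 5 reachable states
  u0 = rec X. (b.(b.a.X + b.b.0))\{a} | —b→ u1
  u1 = (b.a.(rec X. (b.(b.a.X + b.b.0))\{a}) + b.b.0)\{a} | —b→ u2, —b→ u3
  u2 = (a.(rec X. (b.(b.a.X + b.b.0))\{a}))\{a} | ∅
  u3 = (b.0)\{a} | —b→ u4
  u4 = 0\{a} | ∅
LTS(Q): 5 reachable states
  v0 = rec X. (b.(b.b.0 + b.a.X))\{a} | —b→ v1
  v1 = (b.b.0 + b.a.(rec X. (b.(b.b.0 + b.a.X))\{a}))\{a} | —b→ v2, —b→ v3
  v2 = (a.(rec X. (b.(b.b.0 + b.a.X))\{a}))\{a} | ∅
  v3 = (b.0)\{a} | —b→ v4
  v4 = 0\{a} | ∅
Coarsest stable partition (strong bisimilarity classes):
  B0 = {u0, v0}
  B1 = {u1, v1}
  B2 = {u2, u4, v2, v4}
  B3 = {u3, v3}
u0 ∈ B0, v0 ∈ B0 → same block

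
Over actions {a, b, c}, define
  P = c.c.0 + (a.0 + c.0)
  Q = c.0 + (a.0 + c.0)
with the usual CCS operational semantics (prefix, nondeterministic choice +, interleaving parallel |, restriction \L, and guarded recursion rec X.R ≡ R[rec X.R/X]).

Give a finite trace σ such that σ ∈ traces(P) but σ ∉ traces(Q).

cc

P's transition system — 3 states:
  u0 = c.c.0 + (a.0 + c.0) | =a=> u1, =c=> u1, =c=> u2
  u1 = 0 | ∅
  u2 = c.0 | =c=> u1
Q's transition system — 2 states:
  v0 = c.0 + (a.0 + c.0) | =a=> v1, =c=> v1
  v1 = 0 | ∅
Trace ⟨cc⟩ through P, begin at {u0}:
  step 1 (c): {u1, u2}
  step 2 (c): {u1}
  — P admits the full trace.
Trace ⟨cc⟩ through Q, begin at {v0}:
  step 1 (c): {v1}
  step 2 (c): no successor for Q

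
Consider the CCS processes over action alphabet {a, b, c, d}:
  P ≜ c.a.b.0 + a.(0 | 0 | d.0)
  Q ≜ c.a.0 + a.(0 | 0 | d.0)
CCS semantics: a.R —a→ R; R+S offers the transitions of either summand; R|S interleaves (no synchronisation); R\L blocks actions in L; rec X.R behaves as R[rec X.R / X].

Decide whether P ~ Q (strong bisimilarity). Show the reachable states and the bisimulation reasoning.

NO

Reachable graph of P (6 states):
  u0 = c.a.b.0 + a.(0 | 0 | d.0) | ··a··> u1, ··c··> u2
  u1 = 0 | 0 | d.0 | ··d··> u3
  u2 = a.b.0 | ··a··> u4
  u3 = 0 | 0 | 0 | deadlocked
  u4 = b.0 | ··b··> u5
  u5 = 0 | deadlocked
Reachable graph of Q (5 states):
  v0 = c.a.0 + a.(0 | 0 | d.0) | ··a··> v1, ··c··> v2
  v1 = 0 | 0 | d.0 | ··d··> v3
  v2 = a.0 | ··a··> v4
  v3 = 0 | 0 | 0 | deadlocked
  v4 = 0 | deadlocked
Bisimilarity quotient blocks:
  B0 = {u0}
  B1 = {u1, v1}
  B2 = {u3, u5, v3, v4}
  B3 = {u2}
  B4 = {u4}
  B5 = {v0}
  B6 = {v2}
u0 ∈ B0, v0 ∈ B5 → different blocks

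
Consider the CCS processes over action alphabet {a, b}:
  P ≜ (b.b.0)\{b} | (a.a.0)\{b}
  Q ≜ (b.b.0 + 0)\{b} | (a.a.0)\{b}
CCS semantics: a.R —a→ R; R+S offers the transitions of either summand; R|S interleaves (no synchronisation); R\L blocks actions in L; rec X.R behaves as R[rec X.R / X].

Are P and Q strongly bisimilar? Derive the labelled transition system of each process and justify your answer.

YES

Reachable graph of P (3 states):
  p0 = (b.b.0)\{b} | (a.a.0)\{b} | =a=> p1
  p1 = (b.b.0)\{b} | (a.0)\{b} | =a=> p2
  p2 = (b.b.0)\{b} | 0\{b} | ∅
Reachable graph of Q (3 states):
  q0 = (b.b.0 + 0)\{b} | (a.a.0)\{b} | =a=> q1
  q1 = (b.b.0 + 0)\{b} | (a.0)\{b} | =a=> q2
  q2 = (b.b.0 + 0)\{b} | 0\{b} | ∅
Partition-refinement fixed point:
  B0 = {p0, q0}
  B1 = {p1, q1}
  B2 = {p2, q2}
p0 ∈ B0, q0 ∈ B0 → same block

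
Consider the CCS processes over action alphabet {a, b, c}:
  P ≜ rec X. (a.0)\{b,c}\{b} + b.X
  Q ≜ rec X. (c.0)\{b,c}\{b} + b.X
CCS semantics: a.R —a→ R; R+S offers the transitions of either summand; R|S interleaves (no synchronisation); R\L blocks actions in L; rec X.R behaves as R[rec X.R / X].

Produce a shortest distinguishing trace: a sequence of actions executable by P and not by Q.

a

LTS(P): 2 reachable states
  s0 = rec X. (a.0)\{b,c}\{b} + b.X | ··a··> s1, ··b··> s0
  s1 = 0\{b,c}\{b} | ·
LTS(Q): 1 reachable states
  t0 = rec X. (c.0)\{b,c}\{b} + b.X | ··b··> t0
Executing a from P (initial set {s0}):
  after a @ step 1: {s1}
  — P admits the full trace.
Executing a from Q (initial set {t0}):
  after a @ step 1: no successor for Q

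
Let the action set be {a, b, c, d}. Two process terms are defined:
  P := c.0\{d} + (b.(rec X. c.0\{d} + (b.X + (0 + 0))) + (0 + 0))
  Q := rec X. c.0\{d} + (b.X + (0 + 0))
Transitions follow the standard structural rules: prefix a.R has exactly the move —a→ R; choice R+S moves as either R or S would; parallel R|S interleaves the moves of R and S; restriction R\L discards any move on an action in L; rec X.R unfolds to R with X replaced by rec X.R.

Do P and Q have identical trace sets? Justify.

LTS(P): 3 reachable states
  p0 = c.0\{d} + (b.(rec X. c.0\{d} + (b.X + (0 + 0))) + (0 + 0)) ⊢ --b--▸ p1, --c--▸ p2
  p1 = rec X. c.0\{d} + (b.X + (0 + 0)) ⊢ --b--▸ p1, --c--▸ p2
  p2 = 0\{d} ⊢ ∅
LTS(Q): 2 reachable states
  q0 = rec X. c.0\{d} + (b.X + (0 + 0)) ⊢ --b--▸ q0, --c--▸ q1
  q1 = 0\{d} ⊢ ∅
Partition-refinement fixed point:
  B0 = {p0, p1, q0}
  B1 = {p2, q1}
p0 ∈ B0, q0 ∈ B0 → same block
Bisimilar ⇒ trace-equivalent.

YES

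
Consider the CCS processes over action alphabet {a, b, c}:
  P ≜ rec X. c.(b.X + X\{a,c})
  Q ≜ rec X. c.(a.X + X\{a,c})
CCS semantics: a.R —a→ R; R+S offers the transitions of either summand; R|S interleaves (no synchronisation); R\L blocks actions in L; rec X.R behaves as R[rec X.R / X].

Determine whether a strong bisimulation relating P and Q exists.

LTS(P): 2 reachable states
  p0 = rec X. c.(b.X + X\{a,c}) → --c--▸ p1
  p1 = b.(rec X. c.(b.X + X\{a,c})) + (rec X. c.(b.X + X\{a,c}))\{a,c} → --b--▸ p0
LTS(Q): 2 reachable states
  q0 = rec X. c.(a.X + X\{a,c}) → --c--▸ q1
  q1 = a.(rec X. c.(a.X + X\{a,c})) + (rec X. c.(a.X + X\{a,c}))\{a,c} → --a--▸ q0
Partition-refinement fixed point:
  B0 = {p0}
  B1 = {p1}
  B2 = {q0}
  B3 = {q1}
p0 ∈ B0, q0 ∈ B2 → different blocks

NO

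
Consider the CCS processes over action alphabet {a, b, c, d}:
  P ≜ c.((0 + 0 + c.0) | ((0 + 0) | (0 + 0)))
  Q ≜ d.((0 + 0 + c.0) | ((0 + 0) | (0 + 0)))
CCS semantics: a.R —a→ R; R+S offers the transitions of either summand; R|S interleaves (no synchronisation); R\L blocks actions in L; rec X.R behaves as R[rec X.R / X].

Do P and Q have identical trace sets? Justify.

Reachable graph of P (3 states):
  m0 = c.((0 + 0 + c.0) | ((0 + 0) | (0 + 0))) :: —c→ m1
  m1 = (0 + 0 + c.0) | ((0 + 0) | (0 + 0)) :: —c→ m2
  m2 = 0 | ((0 + 0) | (0 + 0)) :: ·
Reachable graph of Q (3 states):
  n0 = d.((0 + 0 + c.0) | ((0 + 0) | (0 + 0))) :: —d→ n1
  n1 = (0 + 0 + c.0) | ((0 + 0) | (0 + 0)) :: —c→ n2
  n2 = 0 | ((0 + 0) | (0 + 0)) :: ·
Run σ = ⟨c⟩ on P: start {m0}
  step 1 (c): {m1}
  — P admits the full trace.
Run σ = ⟨c⟩ on Q: start {n0}
  step 1 (c): ∅  — Q cannot continue

traces(P) ≠ traces(Q) — witness ⟨c⟩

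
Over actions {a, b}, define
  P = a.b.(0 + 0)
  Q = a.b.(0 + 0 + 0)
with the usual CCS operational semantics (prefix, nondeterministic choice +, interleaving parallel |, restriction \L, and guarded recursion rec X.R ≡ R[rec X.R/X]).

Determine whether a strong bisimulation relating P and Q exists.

YES

LTS(P): 3 reachable states
  s0 = a.b.(0 + 0) has moves =a=> s1
  s1 = b.(0 + 0) has moves =b=> s2
  s2 = 0 + 0 has moves ∅
LTS(Q): 3 reachable states
  t0 = a.b.(0 + 0 + 0) has moves =a=> t1
  t1 = b.(0 + 0 + 0) has moves =b=> t2
  t2 = 0 + 0 + 0 has moves ∅
Coarsest stable partition (strong bisimilarity classes):
  B0 = {s0, t0}
  B1 = {s1, t1}
  B2 = {s2, t2}
s0 ∈ B0, t0 ∈ B0 → same block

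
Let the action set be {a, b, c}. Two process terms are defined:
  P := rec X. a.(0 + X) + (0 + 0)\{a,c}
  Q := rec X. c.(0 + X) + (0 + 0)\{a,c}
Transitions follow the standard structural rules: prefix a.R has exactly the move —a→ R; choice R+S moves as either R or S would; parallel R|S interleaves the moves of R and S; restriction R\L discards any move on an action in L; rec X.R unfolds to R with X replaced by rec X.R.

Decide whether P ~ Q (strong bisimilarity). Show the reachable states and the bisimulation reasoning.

LTS(P): 2 reachable states
  s0 = rec X. a.(0 + X) + (0 + 0)\{a,c} → -a-> s1
  s1 = 0 + (rec X. a.(0 + X) + (0 + 0)\{a,c}) → -a-> s1
LTS(Q): 2 reachable states
  t0 = rec X. c.(0 + X) + (0 + 0)\{a,c} → -c-> t1
  t1 = 0 + (rec X. c.(0 + X) + (0 + 0)\{a,c}) → -c-> t1
Partition-refinement fixed point:
  B0 = {s0, s1}
  B1 = {t0, t1}
s0 ∈ B0, t0 ∈ B1 → different blocks

NO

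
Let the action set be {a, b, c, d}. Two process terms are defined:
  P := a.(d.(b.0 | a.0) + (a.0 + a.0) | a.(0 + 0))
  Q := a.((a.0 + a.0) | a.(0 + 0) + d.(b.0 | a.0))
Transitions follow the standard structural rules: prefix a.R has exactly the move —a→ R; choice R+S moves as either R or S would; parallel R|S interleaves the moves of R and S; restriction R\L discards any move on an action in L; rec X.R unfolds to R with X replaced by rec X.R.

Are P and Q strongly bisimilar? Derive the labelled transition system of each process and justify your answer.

P ~ Q

Reachable graph of P (9 states):
  s0 = a.(d.(b.0 | a.0) + (a.0 + a.0) | a.(0 + 0)) has moves --a--▸ s1
  s1 = d.(b.0 | a.0) + (a.0 + a.0) | a.(0 + 0) has moves --a--▸ s2, --a--▸ s3, --d--▸ s4
  s2 = (a.0 + a.0) | (0 + 0) has moves --a--▸ s5
  s3 = 0 | a.(0 + 0) has moves --a--▸ s5
  s4 = b.0 | a.0 has moves --a--▸ s6, --b--▸ s7
  s5 = 0 | (0 + 0) has moves deadlocked
  s6 = b.0 | 0 has moves --b--▸ s8
  s7 = 0 | a.0 has moves --a--▸ s8
  s8 = 0 | 0 has moves deadlocked
Reachable graph of Q (9 states):
  t0 = a.((a.0 + a.0) | a.(0 + 0) + d.(b.0 | a.0)) has moves --a--▸ t1
  t1 = (a.0 + a.0) | a.(0 + 0) + d.(b.0 | a.0) has moves --a--▸ t2, --a--▸ t3, --d--▸ t4
  t2 = (a.0 + a.0) | (0 + 0) has moves --a--▸ t5
  t3 = 0 | a.(0 + 0) has moves --a--▸ t5
  t4 = b.0 | a.0 has moves --a--▸ t6, --b--▸ t7
  t5 = 0 | (0 + 0) has moves deadlocked
  t6 = b.0 | 0 has moves --b--▸ t8
  t7 = 0 | a.0 has moves --a--▸ t8
  t8 = 0 | 0 has moves deadlocked
Partition-refinement fixed point:
  B0 = {s0, t0}
  B1 = {s1, t1}
  B2 = {s2, s3, s7, t2, t3, t7}
  B3 = {s5, s8, t5, t8}
  B4 = {s4, t4}
  B5 = {s6, t6}
s0 ∈ B0, t0 ∈ B0 → same block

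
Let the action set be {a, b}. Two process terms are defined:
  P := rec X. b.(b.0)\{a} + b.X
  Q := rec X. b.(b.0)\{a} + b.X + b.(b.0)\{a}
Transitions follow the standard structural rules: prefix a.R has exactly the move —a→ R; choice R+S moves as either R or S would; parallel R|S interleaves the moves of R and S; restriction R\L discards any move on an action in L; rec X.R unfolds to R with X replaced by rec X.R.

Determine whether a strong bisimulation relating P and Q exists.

P ~ Q

Reachable graph of P (3 states):
  u0 = rec X. b.(b.0)\{a} + b.X :: ··b··> u0, ··b··> u1
  u1 = (b.0)\{a} :: ··b··> u2
  u2 = 0\{a} :: ∅
Reachable graph of Q (3 states):
  v0 = rec X. b.(b.0)\{a} + b.X + b.(b.0)\{a} :: ··b··> v0, ··b··> v1
  v1 = (b.0)\{a} :: ··b··> v2
  v2 = 0\{a} :: ∅
Partition-refinement fixed point:
  B0 = {u0, v0}
  B1 = {u1, v1}
  B2 = {u2, v2}
u0 ∈ B0, v0 ∈ B0 → same block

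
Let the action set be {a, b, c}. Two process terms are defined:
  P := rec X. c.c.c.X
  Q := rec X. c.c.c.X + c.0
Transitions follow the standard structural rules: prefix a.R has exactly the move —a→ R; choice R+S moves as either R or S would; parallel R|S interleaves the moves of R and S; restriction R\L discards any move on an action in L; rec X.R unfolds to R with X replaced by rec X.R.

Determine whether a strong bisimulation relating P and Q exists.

LTS(P): 3 reachable states
  p0 = rec X. c.c.c.X ⊢ ··c··> p1
  p1 = c.c.(rec X. c.c.c.X) ⊢ ··c··> p2
  p2 = c.(rec X. c.c.c.X) ⊢ ··c··> p0
LTS(Q): 4 reachable states
  q0 = rec X. c.c.c.X + c.0 ⊢ ··c··> q1, ··c··> q2
  q1 = 0 ⊢ ∅
  q2 = c.c.(rec X. c.c.c.X + c.0) ⊢ ··c··> q3
  q3 = c.(rec X. c.c.c.X + c.0) ⊢ ··c··> q0
Coarsest stable partition (strong bisimilarity classes):
  B0 = {p0, p1, p2}
  B1 = {q0}
  B2 = {q2}
  B3 = {q3}
  B4 = {q1}
p0 ∈ B0, q0 ∈ B1 → different blocks

P ≁ Q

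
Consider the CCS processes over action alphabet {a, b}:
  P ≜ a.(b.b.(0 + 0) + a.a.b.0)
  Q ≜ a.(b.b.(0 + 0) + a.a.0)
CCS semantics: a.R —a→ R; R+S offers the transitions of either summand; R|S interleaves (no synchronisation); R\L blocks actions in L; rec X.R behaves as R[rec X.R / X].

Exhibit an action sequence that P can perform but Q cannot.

aaab

LTS(P): 7 reachable states
  u0 = a.(b.b.(0 + 0) + a.a.b.0) :: --a--▸ u1
  u1 = b.b.(0 + 0) + a.a.b.0 :: --a--▸ u2, --b--▸ u3
  u2 = a.b.0 :: --a--▸ u4
  u3 = b.(0 + 0) :: --b--▸ u5
  u4 = b.0 :: --b--▸ u6
  u5 = 0 + 0 :: (no moves)
  u6 = 0 :: (no moves)
LTS(Q): 6 reachable states
  v0 = a.(b.b.(0 + 0) + a.a.0) :: --a--▸ v1
  v1 = b.b.(0 + 0) + a.a.0 :: --a--▸ v2, --b--▸ v3
  v2 = a.0 :: --a--▸ v4
  v3 = b.(0 + 0) :: --b--▸ v5
  v4 = 0 :: (no moves)
  v5 = 0 + 0 :: (no moves)
Trace ⟨aaab⟩ through P, begin at {u0}:
  [1] a ⇒ {u1}
  [2] a ⇒ {u2}
  [3] a ⇒ {u4}
  [4] b ⇒ {u6}
  P completes σ.
Trace ⟨aaab⟩ through Q, begin at {v0}:
  [1] a ⇒ {v1}
  [2] a ⇒ {v2}
  [3] a ⇒ {v4}
  [4] b ⇒ ∅  — Q cannot continue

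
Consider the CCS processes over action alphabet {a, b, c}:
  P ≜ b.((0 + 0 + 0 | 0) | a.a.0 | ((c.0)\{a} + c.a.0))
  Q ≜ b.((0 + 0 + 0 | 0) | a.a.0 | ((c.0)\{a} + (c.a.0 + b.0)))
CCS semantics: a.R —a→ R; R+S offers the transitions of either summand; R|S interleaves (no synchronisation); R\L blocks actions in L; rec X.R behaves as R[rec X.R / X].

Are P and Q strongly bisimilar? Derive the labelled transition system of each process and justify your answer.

P ≁ Q

Reachable graph of P (13 states):
  p0 = b.((0 + 0 + 0 | 0) | a.a.0 | ((c.0)\{a} + c.a.0)) | --b--▸ p1
  p1 = (0 + 0 + 0 | 0) | a.a.0 | ((c.0)\{a} + c.a.0) | --a--▸ p2, --c--▸ p3, --c--▸ p4
  p2 = (0 + 0 + 0 | 0) | a.0 | ((c.0)\{a} + c.a.0) | --a--▸ p5, --c--▸ p6, --c--▸ p7
  p3 = (0 + 0 + 0 | 0) | a.a.0 | 0\{a} | --a--▸ p6
  p4 = (0 + 0 + 0 | 0) | a.a.0 | a.0 | --a--▸ p7, --a--▸ p8
  p5 = (0 + 0 + 0 | 0) | 0 | ((c.0)\{a} + c.a.0) | --c--▸ p10, --c--▸ p9
  p6 = (0 + 0 + 0 | 0) | a.0 | 0\{a} | --a--▸ p9
  p7 = (0 + 0 + 0 | 0) | a.0 | a.0 | --a--▸ p10, --a--▸ p11
  p8 = (0 + 0 + 0 | 0) | a.a.0 | 0 | --a--▸ p11
  p9 = (0 + 0 + 0 | 0) | 0 | 0\{a} | stopped
  p10 = (0 + 0 + 0 | 0) | 0 | a.0 | --a--▸ p12
  p11 = (0 + 0 + 0 | 0) | a.0 | 0 | --a--▸ p12
  p12 = (0 + 0 + 0 | 0) | 0 | 0 | stopped
Reachable graph of Q (13 states):
  q0 = b.((0 + 0 + 0 | 0) | a.a.0 | ((c.0)\{a} + (c.a.0 + b.0))) | --b--▸ q1
  q1 = (0 + 0 + 0 | 0) | a.a.0 | ((c.0)\{a} + (c.a.0 + b.0)) | --a--▸ q2, --b--▸ q3, --c--▸ q4, --c--▸ q5
  q2 = (0 + 0 + 0 | 0) | a.0 | ((c.0)\{a} + (c.a.0 + b.0)) | --a--▸ q6, --b--▸ q7, --c--▸ q8, --c--▸ q9
  q3 = (0 + 0 + 0 | 0) | a.a.0 | 0 | --a--▸ q7
  q4 = (0 + 0 + 0 | 0) | a.a.0 | 0\{a} | --a--▸ q8
  q5 = (0 + 0 + 0 | 0) | a.a.0 | a.0 | --a--▸ q3, --a--▸ q9
  q6 = (0 + 0 + 0 | 0) | 0 | ((c.0)\{a} + (c.a.0 + b.0)) | --b--▸ q10, --c--▸ q11, --c--▸ q12
  q7 = (0 + 0 + 0 | 0) | a.0 | 0 | --a--▸ q10
  q8 = (0 + 0 + 0 | 0) | a.0 | 0\{a} | --a--▸ q11
  q9 = (0 + 0 + 0 | 0) | a.0 | a.0 | --a--▸ q12, --a--▸ q7
  q10 = (0 + 0 + 0 | 0) | 0 | 0 | stopped
  q11 = (0 + 0 + 0 | 0) | 0 | 0\{a} | stopped
  q12 = (0 + 0 + 0 | 0) | 0 | a.0 | --a--▸ q10
Coarsest stable partition (strong bisimilarity classes):
  B0 = {p0}
  B1 = {p1}
  B2 = {p4, q5}
  B3 = {p3, p7, p8, q3, q4, q9}
  B4 = {p10, p11, p6, q12, q7, q8}
  B5 = {p12, p9, q10, q11}
  B6 = {p2}
  B7 = {p5}
  B8 = {q0}
  B9 = {q1}
  B10 = {q2}
  B11 = {q6}
p0 ∈ B0, q0 ∈ B8 → different blocks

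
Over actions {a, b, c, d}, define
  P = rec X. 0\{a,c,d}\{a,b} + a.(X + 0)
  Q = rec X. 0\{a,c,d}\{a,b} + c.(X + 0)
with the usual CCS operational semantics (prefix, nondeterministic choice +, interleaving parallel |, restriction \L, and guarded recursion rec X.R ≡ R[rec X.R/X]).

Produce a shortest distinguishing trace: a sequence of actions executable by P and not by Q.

LTS(P): 2 reachable states
  s0 = rec X. 0\{a,c,d}\{a,b} + a.(X + 0) has moves —a→ s1
  s1 = (rec X. 0\{a,c,d}\{a,b} + a.(X + 0)) + 0 has moves —a→ s1
LTS(Q): 2 reachable states
  t0 = rec X. 0\{a,c,d}\{a,b} + c.(X + 0) has moves —c→ t1
  t1 = (rec X. 0\{a,c,d}\{a,b} + c.(X + 0)) + 0 has moves —c→ t1
Trace ⟨a⟩ through P, begin at {s0}:
  [1] a ⇒ {s1}
  P completes σ.
Trace ⟨a⟩ through Q, begin at {t0}:
  [1] a ⇒ no successor for Q

a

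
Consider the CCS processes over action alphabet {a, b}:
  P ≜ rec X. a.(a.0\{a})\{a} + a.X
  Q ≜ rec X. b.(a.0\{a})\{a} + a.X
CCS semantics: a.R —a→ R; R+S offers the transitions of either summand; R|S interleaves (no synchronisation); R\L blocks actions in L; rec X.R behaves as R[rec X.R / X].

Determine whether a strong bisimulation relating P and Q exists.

Reachable graph of P (2 states):
  u0 = rec X. a.(a.0\{a})\{a} + a.X → —a→ u0, —a→ u1
  u1 = (a.0\{a})\{a} → stopped
Reachable graph of Q (2 states):
  v0 = rec X. b.(a.0\{a})\{a} + a.X → —a→ v0, —b→ v1
  v1 = (a.0\{a})\{a} → stopped
Partition-refinement fixed point:
  B0 = {u0}
  B1 = {u1, v1}
  B2 = {v0}
u0 ∈ B0, v0 ∈ B2 → different blocks

not bisimilar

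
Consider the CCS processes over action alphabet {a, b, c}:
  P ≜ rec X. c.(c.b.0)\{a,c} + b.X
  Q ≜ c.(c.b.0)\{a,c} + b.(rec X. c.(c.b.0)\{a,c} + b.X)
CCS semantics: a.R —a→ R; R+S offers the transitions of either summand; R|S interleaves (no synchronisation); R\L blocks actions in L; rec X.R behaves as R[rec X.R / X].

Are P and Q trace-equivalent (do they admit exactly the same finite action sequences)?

trace-equivalent

LTS(P): 2 reachable states
  s0 = rec X. c.(c.b.0)\{a,c} + b.X :: —b→ s0, —c→ s1
  s1 = (c.b.0)\{a,c} :: deadlocked
LTS(Q): 3 reachable states
  t0 = c.(c.b.0)\{a,c} + b.(rec X. c.(c.b.0)\{a,c} + b.X) :: —b→ t1, —c→ t2
  t1 = rec X. c.(c.b.0)\{a,c} + b.X :: —b→ t1, —c→ t2
  t2 = (c.b.0)\{a,c} :: deadlocked
Bisimilarity quotient blocks:
  B0 = {s0, t0, t1}
  B1 = {s1, t2}
s0 ∈ B0, t0 ∈ B0 → same block
Bisimilar ⇒ trace-equivalent.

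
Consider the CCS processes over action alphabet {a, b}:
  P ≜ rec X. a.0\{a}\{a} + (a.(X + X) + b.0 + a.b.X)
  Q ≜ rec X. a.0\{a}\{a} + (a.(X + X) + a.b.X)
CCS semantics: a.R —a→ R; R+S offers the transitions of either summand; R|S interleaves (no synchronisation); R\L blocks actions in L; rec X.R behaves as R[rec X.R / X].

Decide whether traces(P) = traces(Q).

NO — witness ⟨b⟩

P's transition system — 5 states:
  u0 = rec X. a.0\{a}\{a} + (a.(X + X) + b.0 + a.b.X) ⊢ =a=> u1, =a=> u2, =a=> u3, =b=> u4
  u1 = (rec X. a.0\{a}\{a} + (a.(X + X) + b.0 + a.b.X)) + (rec X. a.0\{a}\{a} + (a.(X + X) + b.0 + a.b.X)) ⊢ =a=> u1, =a=> u2, =a=> u3, =b=> u4
  u2 = 0\{a}\{a} ⊢ ·
  u3 = b.(rec X. a.0\{a}\{a} + (a.(X + X) + b.0 + a.b.X)) ⊢ =b=> u0
  u4 = 0 ⊢ ·
Q's transition system — 4 states:
  v0 = rec X. a.0\{a}\{a} + (a.(X + X) + a.b.X) ⊢ =a=> v1, =a=> v2, =a=> v3
  v1 = (rec X. a.0\{a}\{a} + (a.(X + X) + a.b.X)) + (rec X. a.0\{a}\{a} + (a.(X + X) + a.b.X)) ⊢ =a=> v1, =a=> v2, =a=> v3
  v2 = 0\{a}\{a} ⊢ ·
  v3 = b.(rec X. a.0\{a}\{a} + (a.(X + X) + a.b.X)) ⊢ =b=> v0
Executing b from P (initial set {u0}):
  step 1 (b): {u4}
  — P admits the full trace.
Executing b from Q (initial set {v0}):
  step 1 (b): ∅ (Q stuck)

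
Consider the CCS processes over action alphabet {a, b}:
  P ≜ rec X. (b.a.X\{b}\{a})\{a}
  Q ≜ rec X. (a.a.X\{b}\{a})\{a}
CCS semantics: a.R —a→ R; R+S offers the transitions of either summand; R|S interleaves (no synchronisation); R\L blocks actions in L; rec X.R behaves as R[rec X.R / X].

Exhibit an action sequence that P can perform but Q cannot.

Reachable graph of P (2 states):
  u0 = rec X. (b.a.X\{b}\{a})\{a} has moves =b=> u1
  u1 = (a.(rec X. (b.a.X\{b}\{a})\{a})\{b}\{a})\{a} has moves stopped
Reachable graph of Q (1 states):
  v0 = rec X. (a.a.X\{b}\{a})\{a} has moves stopped
Run σ = ⟨b⟩ on P: start {u0}
  step 1 (b): {u1}
  — P admits the full trace.
Run σ = ⟨b⟩ on Q: start {v0}
  step 1 (b): ∅  — Q cannot continue

b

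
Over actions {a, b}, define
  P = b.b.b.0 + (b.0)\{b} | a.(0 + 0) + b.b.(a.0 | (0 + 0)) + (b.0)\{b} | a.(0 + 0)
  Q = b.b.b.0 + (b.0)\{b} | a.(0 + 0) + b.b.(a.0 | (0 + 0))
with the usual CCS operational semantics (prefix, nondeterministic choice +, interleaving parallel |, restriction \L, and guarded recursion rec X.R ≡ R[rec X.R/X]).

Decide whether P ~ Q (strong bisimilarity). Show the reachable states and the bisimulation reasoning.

Reachable graph of P (8 states):
  s0 = b.b.b.0 + (b.0)\{b} | a.(0 + 0) + b.b.(a.0 | (0 + 0)) + (b.0)\{b} | a.(0 + 0) | --a--▸ s1, --b--▸ s2, --b--▸ s3
  s1 = (b.0)\{b} | (0 + 0) | ·
  s2 = b.(a.0 | (0 + 0)) | --b--▸ s4
  s3 = b.b.0 | --b--▸ s5
  s4 = a.0 | (0 + 0) | --a--▸ s6
  s5 = b.0 | --b--▸ s7
  s6 = 0 | (0 + 0) | ·
  s7 = 0 | ·
Reachable graph of Q (8 states):
  t0 = b.b.b.0 + (b.0)\{b} | a.(0 + 0) + b.b.(a.0 | (0 + 0)) | --a--▸ t1, --b--▸ t2, --b--▸ t3
  t1 = (b.0)\{b} | (0 + 0) | ·
  t2 = b.(a.0 | (0 + 0)) | --b--▸ t4
  t3 = b.b.0 | --b--▸ t5
  t4 = a.0 | (0 + 0) | --a--▸ t6
  t5 = b.0 | --b--▸ t7
  t6 = 0 | (0 + 0) | ·
  t7 = 0 | ·
Bisimilarity quotient blocks:
  B0 = {s0, t0}
  B1 = {s3, t3}
  B2 = {s5, t5}
  B3 = {s1, s6, s7, t1, t6, t7}
  B4 = {s2, t2}
  B5 = {s4, t4}
s0 ∈ B0, t0 ∈ B0 → same block

P ~ Q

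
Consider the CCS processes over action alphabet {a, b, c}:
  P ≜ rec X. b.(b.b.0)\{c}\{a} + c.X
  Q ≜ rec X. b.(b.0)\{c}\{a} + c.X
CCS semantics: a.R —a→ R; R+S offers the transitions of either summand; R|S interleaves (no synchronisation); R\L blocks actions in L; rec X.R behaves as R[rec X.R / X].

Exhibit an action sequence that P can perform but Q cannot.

P's transition system — 4 states:
  p0 = rec X. b.(b.b.0)\{c}\{a} + c.X :: =b=> p1, =c=> p0
  p1 = (b.b.0)\{c}\{a} :: =b=> p2
  p2 = (b.0)\{c}\{a} :: =b=> p3
  p3 = 0\{c}\{a} :: ∅
Q's transition system — 3 states:
  q0 = rec X. b.(b.0)\{c}\{a} + c.X :: =b=> q1, =c=> q0
  q1 = (b.0)\{c}\{a} :: =b=> q2
  q2 = 0\{c}\{a} :: ∅
Executing bbb from P (initial set {p0}):
  after b @ step 1: {p1}
  after b @ step 2: {p2}
  after b @ step 3: {p3}
  P completes σ.
Executing bbb from Q (initial set {q0}):
  after b @ step 1: {q1}
  after b @ step 2: {q2}
  after b @ step 3: ∅ (Q stuck)

bbb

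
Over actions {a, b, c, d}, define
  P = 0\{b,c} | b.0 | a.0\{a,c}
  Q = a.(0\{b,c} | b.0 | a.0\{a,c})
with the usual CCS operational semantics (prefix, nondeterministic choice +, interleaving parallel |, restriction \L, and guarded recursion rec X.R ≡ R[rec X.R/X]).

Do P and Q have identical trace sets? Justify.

Reachable graph of P (4 states):
  u0 = 0\{b,c} | b.0 | a.0\{a,c} :: —a→ u1, —b→ u2
  u1 = 0\{b,c} | b.0 | 0\{a,c} :: —b→ u3
  u2 = 0\{b,c} | 0 | a.0\{a,c} :: —a→ u3
  u3 = 0\{b,c} | 0 | 0\{a,c} :: (no moves)
Reachable graph of Q (5 states):
  v0 = a.(0\{b,c} | b.0 | a.0\{a,c}) :: —a→ v1
  v1 = 0\{b,c} | b.0 | a.0\{a,c} :: —a→ v2, —b→ v3
  v2 = 0\{b,c} | b.0 | 0\{a,c} :: —b→ v4
  v3 = 0\{b,c} | 0 | a.0\{a,c} :: —a→ v4
  v4 = 0\{b,c} | 0 | 0\{a,c} :: (no moves)
Run σ = ⟨b⟩ on P: start {u0}
  step 1 (b): {u2}
  — P admits the full trace.
Run σ = ⟨b⟩ on Q: start {v0}
  step 1 (b): no successor for Q

NO — witness ⟨b⟩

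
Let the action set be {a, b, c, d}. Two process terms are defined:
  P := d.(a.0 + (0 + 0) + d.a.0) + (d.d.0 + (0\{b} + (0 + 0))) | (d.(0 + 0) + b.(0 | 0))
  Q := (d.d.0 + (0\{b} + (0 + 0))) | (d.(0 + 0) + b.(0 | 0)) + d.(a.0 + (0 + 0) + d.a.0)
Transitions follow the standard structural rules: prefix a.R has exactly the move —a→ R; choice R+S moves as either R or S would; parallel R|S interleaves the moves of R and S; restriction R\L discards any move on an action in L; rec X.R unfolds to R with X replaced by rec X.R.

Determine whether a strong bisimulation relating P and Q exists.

YES

Reachable graph of P (12 states):
  s0 = d.(a.0 + (0 + 0) + d.a.0) + (d.d.0 + (0\{b} + (0 + 0))) | (d.(0 + 0) + b.(0 | 0)) → —b→ s1, —d→ s2, —d→ s3, —d→ s4
  s1 = (d.d.0 + (0\{b} + (0 + 0))) | (0 | 0) → —d→ s5
  s2 = (d.d.0 + (0\{b} + (0 + 0))) | (0 + 0) → —d→ s6
  s3 = a.0 + (0 + 0) + d.a.0 → —a→ s7, —d→ s8
  s4 = d.0 | (d.(0 + 0) + b.(0 | 0)) → —b→ s5, —d→ s6, —d→ s9
  s5 = d.0 | (0 | 0) → —d→ s10
  s6 = d.0 | (0 + 0) → —d→ s11
  s7 = 0 → ·
  s8 = a.0 → —a→ s7
  s9 = 0 | (d.(0 + 0) + b.(0 | 0)) → —b→ s10, —d→ s11
  s10 = 0 | (0 | 0) → ·
  s11 = 0 | (0 + 0) → ·
Reachable graph of Q (12 states):
  t0 = (d.d.0 + (0\{b} + (0 + 0))) | (d.(0 + 0) + b.(0 | 0)) + d.(a.0 + (0 + 0) + d.a.0) → —b→ t1, —d→ t2, —d→ t3, —d→ t4
  t1 = (d.d.0 + (0\{b} + (0 + 0))) | (0 | 0) → —d→ t5
  t2 = (d.d.0 + (0\{b} + (0 + 0))) | (0 + 0) → —d→ t6
  t3 = a.0 + (0 + 0) + d.a.0 → —a→ t7, —d→ t8
  t4 = d.0 | (d.(0 + 0) + b.(0 | 0)) → —b→ t5, —d→ t6, —d→ t9
  t5 = d.0 | (0 | 0) → —d→ t10
  t6 = d.0 | (0 + 0) → —d→ t11
  t7 = 0 → ·
  t8 = a.0 → —a→ t7
  t9 = 0 | (d.(0 + 0) + b.(0 | 0)) → —b→ t10, —d→ t11
  t10 = 0 | (0 | 0) → ·
  t11 = 0 | (0 + 0) → ·
Bisimilarity quotient blocks:
  B0 = {s0, t0}
  B1 = {s3, t3}
  B2 = {s10, s11, s7, t10, t11, t7}
  B3 = {s8, t8}
  B4 = {s1, s2, t1, t2}
  B5 = {s5, s6, t5, t6}
  B6 = {s4, t4}
  B7 = {s9, t9}
s0 ∈ B0, t0 ∈ B0 → same block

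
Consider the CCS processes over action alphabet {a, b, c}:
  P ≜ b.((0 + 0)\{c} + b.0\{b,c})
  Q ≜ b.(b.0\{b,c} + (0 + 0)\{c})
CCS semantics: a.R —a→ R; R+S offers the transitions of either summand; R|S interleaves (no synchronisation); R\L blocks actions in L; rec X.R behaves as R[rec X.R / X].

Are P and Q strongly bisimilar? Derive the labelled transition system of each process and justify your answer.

P ~ Q

Reachable graph of P (3 states):
  m0 = b.((0 + 0)\{c} + b.0\{b,c}) | =b=> m1
  m1 = (0 + 0)\{c} + b.0\{b,c} | =b=> m2
  m2 = 0\{b,c} | ·
Reachable graph of Q (3 states):
  n0 = b.(b.0\{b,c} + (0 + 0)\{c}) | =b=> n1
  n1 = b.0\{b,c} + (0 + 0)\{c} | =b=> n2
  n2 = 0\{b,c} | ·
Coarsest stable partition (strong bisimilarity classes):
  B0 = {m0, n0}
  B1 = {m1, n1}
  B2 = {m2, n2}
m0 ∈ B0, n0 ∈ B0 → same block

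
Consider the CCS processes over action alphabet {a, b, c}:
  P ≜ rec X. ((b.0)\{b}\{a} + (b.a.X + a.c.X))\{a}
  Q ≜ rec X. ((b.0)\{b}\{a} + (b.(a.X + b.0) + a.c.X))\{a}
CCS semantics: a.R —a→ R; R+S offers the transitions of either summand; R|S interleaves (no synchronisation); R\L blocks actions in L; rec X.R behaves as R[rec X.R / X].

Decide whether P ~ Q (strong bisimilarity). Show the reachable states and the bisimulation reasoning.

not bisimilar

P's transition system — 2 states:
  p0 = rec X. ((b.0)\{b}\{a} + (b.a.X + a.c.X))\{a} | —b→ p1
  p1 = (a.(rec X. ((b.0)\{b}\{a} + (b.a.X + a.c.X))\{a}))\{a} | deadlocked
Q's transition system — 3 states:
  q0 = rec X. ((b.0)\{b}\{a} + (b.(a.X + b.0) + a.c.X))\{a} | —b→ q1
  q1 = (a.(rec X. ((b.0)\{b}\{a} + (b.(a.X + b.0) + a.c.X))\{a}) + b.0)\{a} | —b→ q2
  q2 = 0\{a} | deadlocked
Bisimilarity quotient blocks:
  B0 = {p0, q1}
  B1 = {p1, q2}
  B2 = {q0}
p0 ∈ B0, q0 ∈ B2 → different blocks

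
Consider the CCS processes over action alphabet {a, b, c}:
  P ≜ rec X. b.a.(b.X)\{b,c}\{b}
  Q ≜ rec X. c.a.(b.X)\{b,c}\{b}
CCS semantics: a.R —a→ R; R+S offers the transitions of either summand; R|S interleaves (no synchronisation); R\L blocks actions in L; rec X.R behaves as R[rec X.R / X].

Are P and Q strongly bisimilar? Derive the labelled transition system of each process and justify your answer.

LTS(P): 3 reachable states
  s0 = rec X. b.a.(b.X)\{b,c}\{b} → ··b··> s1
  s1 = a.(b.(rec X. b.a.(b.X)\{b,c}\{b}))\{b,c}\{b} → ··a··> s2
  s2 = (b.(rec X. b.a.(b.X)\{b,c}\{b}))\{b,c}\{b} → stopped
LTS(Q): 3 reachable states
  t0 = rec X. c.a.(b.X)\{b,c}\{b} → ··c··> t1
  t1 = a.(b.(rec X. c.a.(b.X)\{b,c}\{b}))\{b,c}\{b} → ··a··> t2
  t2 = (b.(rec X. c.a.(b.X)\{b,c}\{b}))\{b,c}\{b} → stopped
Bisimilarity quotient blocks:
  B0 = {s0}
  B1 = {s1, t1}
  B2 = {s2, t2}
  B3 = {t0}
s0 ∈ B0, t0 ∈ B3 → different blocks

NO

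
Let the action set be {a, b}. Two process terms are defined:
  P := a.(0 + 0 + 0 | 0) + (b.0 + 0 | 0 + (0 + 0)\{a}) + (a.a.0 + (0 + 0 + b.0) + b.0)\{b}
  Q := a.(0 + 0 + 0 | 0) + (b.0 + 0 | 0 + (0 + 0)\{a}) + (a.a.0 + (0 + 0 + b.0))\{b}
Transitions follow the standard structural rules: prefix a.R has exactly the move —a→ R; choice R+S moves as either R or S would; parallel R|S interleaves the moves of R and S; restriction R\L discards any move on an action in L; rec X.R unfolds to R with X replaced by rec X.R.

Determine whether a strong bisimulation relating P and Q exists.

YES

Reachable graph of P (5 states):
  u0 = a.(0 + 0 + 0 | 0) + (b.0 + 0 | 0 + (0 + 0)\{a}) + (a.a.0 + (0 + 0 + b.0) + b.0)\{b} → =a=> u1, =a=> u2, =b=> u3
  u1 = (a.0)\{b} → =a=> u4
  u2 = 0 + 0 + 0 | 0 → (no moves)
  u3 = 0 → (no moves)
  u4 = 0\{b} → (no moves)
Reachable graph of Q (5 states):
  v0 = a.(0 + 0 + 0 | 0) + (b.0 + 0 | 0 + (0 + 0)\{a}) + (a.a.0 + (0 + 0 + b.0))\{b} → =a=> v1, =a=> v2, =b=> v3
  v1 = (a.0)\{b} → =a=> v4
  v2 = 0 + 0 + 0 | 0 → (no moves)
  v3 = 0 → (no moves)
  v4 = 0\{b} → (no moves)
Coarsest stable partition (strong bisimilarity classes):
  B0 = {u0, v0}
  B1 = {u1, v1}
  B2 = {u2, u3, u4, v2, v3, v4}
u0 ∈ B0, v0 ∈ B0 → same block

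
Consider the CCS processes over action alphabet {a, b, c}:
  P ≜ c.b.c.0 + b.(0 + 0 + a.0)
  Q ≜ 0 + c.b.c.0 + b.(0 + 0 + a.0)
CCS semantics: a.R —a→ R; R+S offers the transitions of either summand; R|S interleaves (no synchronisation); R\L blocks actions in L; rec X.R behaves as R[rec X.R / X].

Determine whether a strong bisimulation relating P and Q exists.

LTS(P): 5 reachable states
  u0 = c.b.c.0 + b.(0 + 0 + a.0) has moves =b=> u1, =c=> u2
  u1 = 0 + 0 + a.0 has moves =a=> u3
  u2 = b.c.0 has moves =b=> u4
  u3 = 0 has moves (no moves)
  u4 = c.0 has moves =c=> u3
LTS(Q): 5 reachable states
  v0 = 0 + c.b.c.0 + b.(0 + 0 + a.0) has moves =b=> v1, =c=> v2
  v1 = 0 + 0 + a.0 has moves =a=> v3
  v2 = b.c.0 has moves =b=> v4
  v3 = 0 has moves (no moves)
  v4 = c.0 has moves =c=> v3
Bisimilarity quotient blocks:
  B0 = {u0, v0}
  B1 = {u1, v1}
  B2 = {u3, v3}
  B3 = {u2, v2}
  B4 = {u4, v4}
u0 ∈ B0, v0 ∈ B0 → same block

YES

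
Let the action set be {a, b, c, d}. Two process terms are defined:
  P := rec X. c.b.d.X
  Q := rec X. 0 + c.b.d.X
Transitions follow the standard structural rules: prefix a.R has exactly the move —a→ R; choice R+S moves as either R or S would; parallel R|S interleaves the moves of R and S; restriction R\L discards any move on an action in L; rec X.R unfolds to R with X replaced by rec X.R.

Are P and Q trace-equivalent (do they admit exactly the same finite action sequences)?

trace-equivalent

Reachable graph of P (3 states):
  u0 = rec X. c.b.d.X :: —c→ u1
  u1 = b.d.(rec X. c.b.d.X) :: —b→ u2
  u2 = d.(rec X. c.b.d.X) :: —d→ u0
Reachable graph of Q (3 states):
  v0 = rec X. 0 + c.b.d.X :: —c→ v1
  v1 = b.d.(rec X. 0 + c.b.d.X) :: —b→ v2
  v2 = d.(rec X. 0 + c.b.d.X) :: —d→ v0
Bisimilarity quotient blocks:
  B0 = {u0, v0}
  B1 = {u1, v1}
  B2 = {u2, v2}
u0 ∈ B0, v0 ∈ B0 → same block
Bisimilar ⇒ trace-equivalent.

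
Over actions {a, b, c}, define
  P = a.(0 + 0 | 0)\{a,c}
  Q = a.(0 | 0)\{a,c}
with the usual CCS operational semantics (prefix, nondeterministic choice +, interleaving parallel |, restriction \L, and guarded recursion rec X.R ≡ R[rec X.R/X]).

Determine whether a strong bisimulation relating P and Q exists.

bisimilar

P's transition system — 2 states:
  u0 = a.(0 + 0 | 0)\{a,c} → --a--▸ u1
  u1 = (0 + 0 | 0)\{a,c} → stopped
Q's transition system — 2 states:
  v0 = a.(0 | 0)\{a,c} → --a--▸ v1
  v1 = (0 | 0)\{a,c} → stopped
Coarsest stable partition (strong bisimilarity classes):
  B0 = {u0, v0}
  B1 = {u1, v1}
u0 ∈ B0, v0 ∈ B0 → same block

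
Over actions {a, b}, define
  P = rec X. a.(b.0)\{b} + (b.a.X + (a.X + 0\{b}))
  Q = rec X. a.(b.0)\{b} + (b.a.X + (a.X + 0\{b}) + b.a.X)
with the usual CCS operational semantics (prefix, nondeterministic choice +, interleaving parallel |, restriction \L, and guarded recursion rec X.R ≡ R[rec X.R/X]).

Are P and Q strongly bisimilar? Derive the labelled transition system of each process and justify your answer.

P ~ Q

Reachable graph of P (3 states):
  s0 = rec X. a.(b.0)\{b} + (b.a.X + (a.X + 0\{b})) :: -a-> s0, -a-> s1, -b-> s2
  s1 = (b.0)\{b} :: (no moves)
  s2 = a.(rec X. a.(b.0)\{b} + (b.a.X + (a.X + 0\{b}))) :: -a-> s0
Reachable graph of Q (3 states):
  t0 = rec X. a.(b.0)\{b} + (b.a.X + (a.X + 0\{b}) + b.a.X) :: -a-> t0, -a-> t1, -b-> t2
  t1 = (b.0)\{b} :: (no moves)
  t2 = a.(rec X. a.(b.0)\{b} + (b.a.X + (a.X + 0\{b}) + b.a.X)) :: -a-> t0
Partition-refinement fixed point:
  B0 = {s0, t0}
  B1 = {s1, t1}
  B2 = {s2, t2}
s0 ∈ B0, t0 ∈ B0 → same block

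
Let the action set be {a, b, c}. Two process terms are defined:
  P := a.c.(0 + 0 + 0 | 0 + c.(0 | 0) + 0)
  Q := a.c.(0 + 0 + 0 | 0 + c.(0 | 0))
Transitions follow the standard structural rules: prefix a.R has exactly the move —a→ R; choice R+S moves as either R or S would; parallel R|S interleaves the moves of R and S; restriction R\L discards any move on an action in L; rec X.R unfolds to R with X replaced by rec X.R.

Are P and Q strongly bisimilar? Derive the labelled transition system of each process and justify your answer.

YES

LTS(P): 4 reachable states
  u0 = a.c.(0 + 0 + 0 | 0 + c.(0 | 0) + 0) → ··a··> u1
  u1 = c.(0 + 0 + 0 | 0 + c.(0 | 0) + 0) → ··c··> u2
  u2 = 0 + 0 + 0 | 0 + c.(0 | 0) + 0 → ··c··> u3
  u3 = 0 | 0 → ·
LTS(Q): 4 reachable states
  v0 = a.c.(0 + 0 + 0 | 0 + c.(0 | 0)) → ··a··> v1
  v1 = c.(0 + 0 + 0 | 0 + c.(0 | 0)) → ··c··> v2
  v2 = 0 + 0 + 0 | 0 + c.(0 | 0) → ··c··> v3
  v3 = 0 | 0 → ·
Coarsest stable partition (strong bisimilarity classes):
  B0 = {u0, v0}
  B1 = {u1, v1}
  B2 = {u2, v2}
  B3 = {u3, v3}
u0 ∈ B0, v0 ∈ B0 → same block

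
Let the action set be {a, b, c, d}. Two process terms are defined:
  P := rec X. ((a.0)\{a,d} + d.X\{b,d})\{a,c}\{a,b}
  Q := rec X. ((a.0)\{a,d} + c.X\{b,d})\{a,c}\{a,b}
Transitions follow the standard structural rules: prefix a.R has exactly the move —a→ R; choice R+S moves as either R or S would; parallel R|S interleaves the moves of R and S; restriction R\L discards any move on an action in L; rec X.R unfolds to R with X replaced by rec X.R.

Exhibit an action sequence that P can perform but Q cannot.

d

P's transition system — 2 states:
  s0 = rec X. ((a.0)\{a,d} + d.X\{b,d})\{a,c}\{a,b} ⊢ -d-> s1
  s1 = (rec X. ((a.0)\{a,d} + d.X\{b,d})\{a,c}\{a,b})\{b,d}\{a,c}\{a,b} ⊢ ·
Q's transition system — 1 states:
  t0 = rec X. ((a.0)\{a,d} + c.X\{b,d})\{a,c}\{a,b} ⊢ ·
Executing d from P (initial set {s0}):
  step 1 (d): {s1}
  ✓ P
Executing d from Q (initial set {t0}):
  step 1 (d): ∅ (Q stuck)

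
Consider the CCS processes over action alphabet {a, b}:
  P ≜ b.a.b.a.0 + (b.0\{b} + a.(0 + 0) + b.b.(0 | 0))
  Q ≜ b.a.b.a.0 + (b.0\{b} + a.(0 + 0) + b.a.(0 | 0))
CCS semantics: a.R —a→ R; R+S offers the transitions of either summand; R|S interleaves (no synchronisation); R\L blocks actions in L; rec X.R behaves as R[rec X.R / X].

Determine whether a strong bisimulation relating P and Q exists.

P's transition system — 9 states:
  m0 = b.a.b.a.0 + (b.0\{b} + a.(0 + 0) + b.b.(0 | 0)) | =a=> m1, =b=> m2, =b=> m3, =b=> m4
  m1 = 0 + 0 | stopped
  m2 = 0\{b} | stopped
  m3 = a.b.a.0 | =a=> m5
  m4 = b.(0 | 0) | =b=> m6
  m5 = b.a.0 | =b=> m7
  m6 = 0 | 0 | stopped
  m7 = a.0 | =a=> m8
  m8 = 0 | stopped
Q's transition system — 9 states:
  n0 = b.a.b.a.0 + (b.0\{b} + a.(0 + 0) + b.a.(0 | 0)) | =a=> n1, =b=> n2, =b=> n3, =b=> n4
  n1 = 0 + 0 | stopped
  n2 = 0\{b} | stopped
  n3 = a.(0 | 0) | =a=> n5
  n4 = a.b.a.0 | =a=> n6
  n5 = 0 | 0 | stopped
  n6 = b.a.0 | =b=> n7
  n7 = a.0 | =a=> n8
  n8 = 0 | stopped
Coarsest stable partition (strong bisimilarity classes):
  B0 = {m0}
  B1 = {m1, m2, m6, m8, n1, n2, n5, n8}
  B2 = {m3, n4}
  B3 = {m5, n6}
  B4 = {m7, n3, n7}
  B5 = {m4}
  B6 = {n0}
m0 ∈ B0, n0 ∈ B6 → different blocks

NO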